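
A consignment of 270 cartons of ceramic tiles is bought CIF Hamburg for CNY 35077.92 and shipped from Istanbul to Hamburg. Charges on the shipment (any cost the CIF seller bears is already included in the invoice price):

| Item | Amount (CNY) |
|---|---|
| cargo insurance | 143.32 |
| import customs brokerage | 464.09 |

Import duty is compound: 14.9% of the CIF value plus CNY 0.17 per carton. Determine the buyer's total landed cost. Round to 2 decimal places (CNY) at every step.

CIF: the seller pays costs through ocean freight and marine insurance to the destination port.
Already in the invoice (seller's account under CIF): insurance — exclude.
The CIF price already equals the CIF value: 35077.92
Ad valorem component: 35077.92 × 14.9% = 5226.61
Specific component: 270 × 0.17 = 45.90
Import duty = 5226.61 + 45.90 = 5272.51
Buyer bears: brokerage 464.09 + duty 5272.51 = 5736.60
Landed cost = invoice 35077.92 + 5736.60 = 40814.52

Total landed cost: CNY 40814.52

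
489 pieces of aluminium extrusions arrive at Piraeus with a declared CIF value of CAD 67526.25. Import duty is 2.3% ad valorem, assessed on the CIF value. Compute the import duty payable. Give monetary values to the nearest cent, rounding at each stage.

Import duty = 67526.25 × 2.3% = 1553.10

Import duty: CAD 1553.10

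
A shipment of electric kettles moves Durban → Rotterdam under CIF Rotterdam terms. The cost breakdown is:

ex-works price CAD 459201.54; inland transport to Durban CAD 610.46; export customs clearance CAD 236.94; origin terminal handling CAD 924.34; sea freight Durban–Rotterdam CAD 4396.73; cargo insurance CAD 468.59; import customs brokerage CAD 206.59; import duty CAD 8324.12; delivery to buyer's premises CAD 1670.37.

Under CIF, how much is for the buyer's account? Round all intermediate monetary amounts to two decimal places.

CIF: the seller pays costs through ocean freight and marine insurance to the destination port.
Seller's account: goods 459201.54 + inland to port 610.46 + export clearance 236.94 + origin terminal 924.34 + freight 4396.73 + insurance 468.59 = 465838.60
Buyer's account: brokerage 206.59 + duty 8324.12 + delivery 1670.37 = 10201.08

Buyer's account: CAD 10201.08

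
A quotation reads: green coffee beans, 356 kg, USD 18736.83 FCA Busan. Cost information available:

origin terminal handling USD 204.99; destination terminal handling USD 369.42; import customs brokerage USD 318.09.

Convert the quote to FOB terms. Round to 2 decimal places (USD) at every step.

Not relevant to the conversion: brokerage, destination terminal — on the buyer under both terms; not part of either seller's price.
From FCA to FOB, the seller additionally bears: origin terminal.
FOB price = 18736.83 + 204.99 = 18941.82

FOB price: USD 18941.82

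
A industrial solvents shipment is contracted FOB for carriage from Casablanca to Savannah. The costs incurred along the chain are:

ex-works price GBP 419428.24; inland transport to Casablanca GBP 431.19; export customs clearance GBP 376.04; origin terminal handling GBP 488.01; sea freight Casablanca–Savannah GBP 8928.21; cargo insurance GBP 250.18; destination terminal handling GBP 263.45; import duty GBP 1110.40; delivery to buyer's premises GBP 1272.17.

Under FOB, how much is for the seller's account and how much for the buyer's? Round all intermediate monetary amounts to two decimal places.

Seller: GBP 420723.48; buyer: GBP 11824.41

FOB: the seller bears costs until goods are on board at the origin port; the buyer bears freight, insurance and all costs thereafter.
Seller's account: goods 419428.24 + inland to port 431.19 + export clearance 376.04 + origin terminal 488.01 = 420723.48
Buyer's account: freight 8928.21 + insurance 250.18 + destination terminal 263.45 + duty 1110.40 + delivery 1272.17 = 11824.41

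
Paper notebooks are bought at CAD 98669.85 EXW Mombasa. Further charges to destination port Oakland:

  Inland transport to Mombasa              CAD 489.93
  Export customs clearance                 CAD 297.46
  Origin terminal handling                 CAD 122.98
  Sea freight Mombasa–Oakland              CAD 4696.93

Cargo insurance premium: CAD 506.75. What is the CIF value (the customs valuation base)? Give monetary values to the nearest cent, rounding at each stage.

CIF value: CAD 104783.90

CIF = EXW price + pre-shipment costs + freight + insurance
CIF = 98669.85 + 489.93 + 297.46 + 122.98 + 4696.93 + 506.75 = 104783.90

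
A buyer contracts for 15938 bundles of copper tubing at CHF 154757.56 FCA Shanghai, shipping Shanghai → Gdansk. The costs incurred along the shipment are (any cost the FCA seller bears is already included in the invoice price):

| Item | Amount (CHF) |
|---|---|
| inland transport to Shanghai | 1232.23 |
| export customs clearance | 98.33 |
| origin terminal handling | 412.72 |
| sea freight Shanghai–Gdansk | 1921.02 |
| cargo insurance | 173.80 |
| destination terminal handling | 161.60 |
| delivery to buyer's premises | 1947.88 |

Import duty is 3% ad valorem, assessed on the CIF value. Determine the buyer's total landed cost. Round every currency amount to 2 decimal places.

FCA: the seller delivers export-cleared goods to the carrier; the buyer bears costs from that point.
Already in the invoice (seller's account under FCA): inland to port, export clearance — exclude.
CIF value = FCA price + origin terminal + freight + insurance = 154757.56 + 412.72 + 1921.02 + 173.80 = 157265.10
Import duty = 157265.10 × 3% = 4717.95
Buyer bears: origin terminal 412.72 + freight 1921.02 + insurance 173.80 + destination terminal 161.60 + delivery 1947.88 + duty 4717.95 = 9334.97
Landed cost = invoice 154757.56 + 9334.97 = 164092.53

Total landed cost: CHF 164092.53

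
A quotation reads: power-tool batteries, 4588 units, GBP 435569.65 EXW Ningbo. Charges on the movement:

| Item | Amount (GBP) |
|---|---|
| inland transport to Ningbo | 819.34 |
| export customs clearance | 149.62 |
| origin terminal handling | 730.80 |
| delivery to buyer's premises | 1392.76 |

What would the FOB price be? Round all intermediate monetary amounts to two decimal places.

Not relevant to the conversion: delivery — on the buyer under both terms; not part of either seller's price.
From EXW to FOB, the seller additionally bears: inland to port, export clearance, origin terminal.
FOB price = 435569.65 + 819.34 + 149.62 + 730.80 = 437269.41

FOB price: GBP 437269.41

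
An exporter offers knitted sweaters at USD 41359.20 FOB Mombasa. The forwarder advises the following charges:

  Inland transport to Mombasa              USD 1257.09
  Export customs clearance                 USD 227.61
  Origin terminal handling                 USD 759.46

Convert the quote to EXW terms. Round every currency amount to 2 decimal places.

From FOB to EXW, the seller no longer bears: inland to port, export clearance, origin terminal.
EXW price = 41359.20 − 1257.09 − 227.61 − 759.46 = 39115.04

EXW price: USD 39115.04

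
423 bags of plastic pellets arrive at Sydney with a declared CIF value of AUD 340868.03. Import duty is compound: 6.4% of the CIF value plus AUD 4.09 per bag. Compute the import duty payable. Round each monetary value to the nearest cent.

Ad valorem component: 340868.03 × 6.4% = 21815.55
Specific component: 423 × 4.09 = 1730.07
Import duty = 21815.55 + 1730.07 = 23545.62

Import duty: AUD 23545.62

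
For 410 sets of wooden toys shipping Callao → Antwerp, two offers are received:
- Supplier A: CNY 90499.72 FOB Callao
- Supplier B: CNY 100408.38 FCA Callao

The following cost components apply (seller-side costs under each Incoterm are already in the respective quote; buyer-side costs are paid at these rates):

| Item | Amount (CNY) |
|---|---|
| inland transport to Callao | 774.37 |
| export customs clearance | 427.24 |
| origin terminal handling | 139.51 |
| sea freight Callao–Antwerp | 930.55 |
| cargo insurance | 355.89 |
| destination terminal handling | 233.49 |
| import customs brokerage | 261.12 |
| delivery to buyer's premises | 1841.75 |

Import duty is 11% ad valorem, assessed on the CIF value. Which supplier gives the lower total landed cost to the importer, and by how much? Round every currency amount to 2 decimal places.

Supplier A is cheaper by CNY 11153.47

Supplier A (FOB):
CIF value = FOB price + freight + insurance = 90499.72 + 930.55 + 355.89 = 91786.16
Import duty = 91786.16 × 11% = 10096.48
Buyer bears (A): 930.55 + 355.89 + 233.49 + 261.12 + 1841.75 = 3622.80
Landed cost (A) = invoice 90499.72 + 3622.80 + duty 10096.48 = 104219.00
Supplier B (FCA):
CIF value = FCA price + origin terminal + freight + insurance = 100408.38 + 139.51 + 930.55 + 355.89 = 101834.33
Import duty = 101834.33 × 11% = 11201.78
Buyer bears (B): 139.51 + 930.55 + 355.89 + 233.49 + 261.12 + 1841.75 = 3762.31
Landed cost (B) = invoice 100408.38 + 3762.31 + duty 11201.78 = 115372.47
Difference = |104219.00 − 115372.47| = 11153.47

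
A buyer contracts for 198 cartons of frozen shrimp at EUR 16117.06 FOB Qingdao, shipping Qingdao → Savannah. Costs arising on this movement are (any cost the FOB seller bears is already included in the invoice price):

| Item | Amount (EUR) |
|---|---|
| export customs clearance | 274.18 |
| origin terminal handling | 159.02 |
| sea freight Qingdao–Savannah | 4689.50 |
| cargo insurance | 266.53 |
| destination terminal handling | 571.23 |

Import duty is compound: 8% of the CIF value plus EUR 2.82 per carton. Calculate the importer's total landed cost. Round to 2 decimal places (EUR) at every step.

FOB: the seller bears costs until goods are on board at the origin port; the buyer bears freight, insurance and all costs thereafter.
Already in the invoice (seller's account under FOB): export clearance, origin terminal — exclude.
CIF value = FOB price + freight + insurance = 16117.06 + 4689.50 + 266.53 = 21073.09
Ad valorem component: 21073.09 × 8% = 1685.85
Specific component: 198 × 2.82 = 558.36
Import duty = 1685.85 + 558.36 = 2244.21
Buyer bears: freight 4689.50 + insurance 266.53 + destination terminal 571.23 + duty 2244.21 = 7771.47
Landed cost = invoice 16117.06 + 7771.47 = 23888.53

Total landed cost: EUR 23888.53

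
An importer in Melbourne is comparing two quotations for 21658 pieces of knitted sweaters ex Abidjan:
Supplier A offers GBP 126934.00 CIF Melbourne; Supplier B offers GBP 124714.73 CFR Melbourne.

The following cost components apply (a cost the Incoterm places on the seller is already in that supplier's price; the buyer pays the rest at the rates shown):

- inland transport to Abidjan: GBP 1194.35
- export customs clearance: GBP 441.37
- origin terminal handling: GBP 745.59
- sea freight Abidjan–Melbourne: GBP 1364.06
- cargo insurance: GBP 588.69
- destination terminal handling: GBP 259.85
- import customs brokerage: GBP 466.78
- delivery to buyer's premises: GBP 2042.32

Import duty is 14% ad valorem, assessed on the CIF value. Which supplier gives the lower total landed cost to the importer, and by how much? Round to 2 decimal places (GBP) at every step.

Supplier B is cheaper by GBP 1858.86

Supplier A (CIF):
The CIF price already equals the CIF value: 126934.00
Import duty = 126934.00 × 14% = 17770.76
Buyer bears (A): 259.85 + 466.78 + 2042.32 = 2768.95
Landed cost (A) = invoice 126934.00 + 2768.95 + duty 17770.76 = 147473.71
Supplier B (CFR):
CIF value = CFR price + insurance = 124714.73 + 588.69 = 125303.42
Import duty = 125303.42 × 14% = 17542.48
Buyer bears (B): 588.69 + 259.85 + 466.78 + 2042.32 = 3357.64
Landed cost (B) = invoice 124714.73 + 3357.64 + duty 17542.48 = 145614.85
Difference = |147473.71 − 145614.85| = 1858.86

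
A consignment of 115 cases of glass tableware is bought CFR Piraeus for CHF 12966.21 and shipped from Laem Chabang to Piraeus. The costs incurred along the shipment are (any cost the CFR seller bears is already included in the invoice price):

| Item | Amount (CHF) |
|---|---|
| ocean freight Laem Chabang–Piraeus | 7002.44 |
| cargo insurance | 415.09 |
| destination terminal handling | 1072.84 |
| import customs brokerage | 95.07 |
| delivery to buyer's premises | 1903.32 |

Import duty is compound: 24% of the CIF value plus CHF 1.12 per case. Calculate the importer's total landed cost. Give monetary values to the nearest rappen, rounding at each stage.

CFR: the seller pays costs through ocean freight to the destination port, but not insurance.
Already in the invoice (seller's account under CFR): freight — exclude.
CIF value = CFR price + insurance = 12966.21 + 415.09 = 13381.30
Ad valorem component: 13381.30 × 24% = 3211.51
Specific component: 115 × 1.12 = 128.80
Import duty = 3211.51 + 128.80 = 3340.31
Buyer bears: insurance 415.09 + destination terminal 1072.84 + brokerage 95.07 + delivery 1903.32 + duty 3340.31 = 6826.63
Landed cost = invoice 12966.21 + 6826.63 = 19792.84

Total landed cost: CHF 19792.84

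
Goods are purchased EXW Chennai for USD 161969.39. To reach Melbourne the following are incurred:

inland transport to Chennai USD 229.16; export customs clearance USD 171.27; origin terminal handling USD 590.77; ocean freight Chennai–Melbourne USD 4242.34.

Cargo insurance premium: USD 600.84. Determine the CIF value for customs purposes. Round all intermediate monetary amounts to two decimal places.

CIF value: USD 167803.77

CIF = EXW price + pre-shipment costs + freight + insurance
CIF = 161969.39 + 229.16 + 171.27 + 590.77 + 4242.34 + 600.84 = 167803.77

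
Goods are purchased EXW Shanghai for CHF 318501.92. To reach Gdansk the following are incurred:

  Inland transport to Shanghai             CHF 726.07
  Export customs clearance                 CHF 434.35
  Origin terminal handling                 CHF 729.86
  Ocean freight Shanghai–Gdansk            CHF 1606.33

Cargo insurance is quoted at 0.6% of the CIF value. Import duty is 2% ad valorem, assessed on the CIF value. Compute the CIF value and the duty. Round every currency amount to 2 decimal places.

Let C be the CIF value. C = EXW price + pre-shipment costs + freight + 0.6% × C
C − 0.6% × C = 318501.92 + 726.07 + 434.35 + 729.86 + 1606.33
0.994 × C = 321998.53
C = 321998.53 / 0.994 = 323942.18
Insurance premium = 0.6% × 323942.18 = 1943.65
Import duty = 323942.18 × 2% = 6478.84

CIF value: CHF 323942.18; import duty: CHF 6478.84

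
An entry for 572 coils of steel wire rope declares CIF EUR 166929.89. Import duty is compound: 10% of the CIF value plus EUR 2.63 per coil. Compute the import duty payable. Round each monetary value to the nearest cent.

Ad valorem component: 166929.89 × 10% = 16692.99
Specific component: 572 × 2.63 = 1504.36
Import duty = 16692.99 + 1504.36 = 18197.35

Import duty: EUR 18197.35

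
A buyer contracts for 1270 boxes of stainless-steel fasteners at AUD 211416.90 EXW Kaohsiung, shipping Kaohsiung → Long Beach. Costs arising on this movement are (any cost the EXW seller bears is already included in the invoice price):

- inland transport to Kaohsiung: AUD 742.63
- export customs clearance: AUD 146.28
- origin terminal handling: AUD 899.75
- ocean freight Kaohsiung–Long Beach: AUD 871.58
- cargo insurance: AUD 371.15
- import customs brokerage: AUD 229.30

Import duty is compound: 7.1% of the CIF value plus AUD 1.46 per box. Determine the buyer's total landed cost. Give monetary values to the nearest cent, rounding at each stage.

EXW: the seller makes goods available at their premises; the buyer bears all onward costs.
CIF value = EXW price + inland to port + export clearance + origin terminal + freight + insurance = 211416.90 + 742.63 + 146.28 + 899.75 + 871.58 + 371.15 = 214448.29
Ad valorem component: 214448.29 × 7.1% = 15225.83
Specific component: 1270 × 1.46 = 1854.20
Import duty = 15225.83 + 1854.20 = 17080.03
Buyer bears: inland to port 742.63 + export clearance 146.28 + origin terminal 899.75 + freight 871.58 + insurance 371.15 + brokerage 229.30 + duty 17080.03 = 20340.72
Landed cost = invoice 211416.90 + 20340.72 = 231757.62

Total landed cost: AUD 231757.62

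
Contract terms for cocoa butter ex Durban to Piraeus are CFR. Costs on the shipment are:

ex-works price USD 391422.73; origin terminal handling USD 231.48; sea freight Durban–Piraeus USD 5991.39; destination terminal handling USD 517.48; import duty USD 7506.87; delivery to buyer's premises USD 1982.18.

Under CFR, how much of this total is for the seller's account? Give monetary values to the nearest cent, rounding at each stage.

Seller's account: USD 397645.60

CFR: the seller pays costs through ocean freight to the destination port, but not insurance.
Seller's account: goods 391422.73 + origin terminal 231.48 + freight 5991.39 = 397645.60
Buyer's account: destination terminal 517.48 + duty 7506.87 + delivery 1982.18 = 10006.53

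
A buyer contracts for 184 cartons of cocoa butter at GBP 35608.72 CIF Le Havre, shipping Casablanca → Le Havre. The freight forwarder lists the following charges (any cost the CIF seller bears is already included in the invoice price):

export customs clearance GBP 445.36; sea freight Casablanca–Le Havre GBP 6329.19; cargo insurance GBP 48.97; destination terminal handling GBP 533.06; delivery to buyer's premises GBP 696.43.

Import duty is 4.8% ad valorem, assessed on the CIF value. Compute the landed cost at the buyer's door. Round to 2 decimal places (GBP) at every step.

Total landed cost: GBP 38547.43

CIF: the seller pays costs through ocean freight and marine insurance to the destination port.
Already in the invoice (seller's account under CIF): export clearance, freight, insurance — exclude.
The CIF price already equals the CIF value: 35608.72
Import duty = 35608.72 × 4.8% = 1709.22
Buyer bears: destination terminal 533.06 + delivery 696.43 + duty 1709.22 = 2938.71
Landed cost = invoice 35608.72 + 2938.71 = 38547.43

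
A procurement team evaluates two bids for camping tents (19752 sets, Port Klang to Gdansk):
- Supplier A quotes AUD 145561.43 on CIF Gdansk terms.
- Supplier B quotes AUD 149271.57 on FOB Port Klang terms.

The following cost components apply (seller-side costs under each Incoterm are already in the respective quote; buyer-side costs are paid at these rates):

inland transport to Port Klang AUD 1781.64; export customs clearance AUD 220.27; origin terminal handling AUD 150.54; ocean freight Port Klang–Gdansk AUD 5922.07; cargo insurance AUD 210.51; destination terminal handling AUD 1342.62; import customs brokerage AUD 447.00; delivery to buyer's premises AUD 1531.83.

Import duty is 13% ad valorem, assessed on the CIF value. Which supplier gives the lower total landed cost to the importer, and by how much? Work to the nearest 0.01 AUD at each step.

Supplier A (CIF):
The CIF price already equals the CIF value: 145561.43
Import duty = 145561.43 × 13% = 18922.99
Buyer bears (A): 1342.62 + 447.00 + 1531.83 = 3321.45
Landed cost (A) = invoice 145561.43 + 3321.45 + duty 18922.99 = 167805.87
Supplier B (FOB):
CIF value = FOB price + freight + insurance = 149271.57 + 5922.07 + 210.51 = 155404.15
Import duty = 155404.15 × 13% = 20202.54
Buyer bears (B): 5922.07 + 210.51 + 1342.62 + 447.00 + 1531.83 = 9454.03
Landed cost (B) = invoice 149271.57 + 9454.03 + duty 20202.54 = 178928.14
Difference = |167805.87 − 178928.14| = 11122.27

Supplier A is cheaper by AUD 11122.27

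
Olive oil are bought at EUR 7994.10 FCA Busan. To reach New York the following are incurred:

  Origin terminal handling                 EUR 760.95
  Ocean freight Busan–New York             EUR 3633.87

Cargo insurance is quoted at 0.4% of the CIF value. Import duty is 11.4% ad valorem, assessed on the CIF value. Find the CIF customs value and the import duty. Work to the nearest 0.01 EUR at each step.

CIF value: EUR 12438.67; import duty: EUR 1418.01

Let C be the CIF value. C = FCA price + pre-shipment costs + freight + 0.4% × C
C − 0.4% × C = 7994.10 + 760.95 + 3633.87
0.996 × C = 12388.92
C = 12388.92 / 0.996 = 12438.67
Insurance premium = 0.4% × 12438.67 = 49.75
Import duty = 12438.67 × 11.4% = 1418.01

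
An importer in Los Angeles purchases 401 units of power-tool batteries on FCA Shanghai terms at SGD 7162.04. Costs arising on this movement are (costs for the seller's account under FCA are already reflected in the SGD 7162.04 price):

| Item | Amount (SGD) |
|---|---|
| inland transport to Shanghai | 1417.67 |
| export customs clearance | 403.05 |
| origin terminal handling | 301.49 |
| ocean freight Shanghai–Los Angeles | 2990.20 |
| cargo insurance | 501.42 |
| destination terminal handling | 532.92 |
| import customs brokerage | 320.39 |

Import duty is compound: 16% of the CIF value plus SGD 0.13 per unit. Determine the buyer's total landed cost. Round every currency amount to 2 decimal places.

Total landed cost: SGD 13613.41

FCA: the seller delivers export-cleared goods to the carrier; the buyer bears costs from that point.
Already in the invoice (seller's account under FCA): inland to port, export clearance — exclude.
CIF value = FCA price + origin terminal + freight + insurance = 7162.04 + 301.49 + 2990.20 + 501.42 = 10955.15
Ad valorem component: 10955.15 × 16% = 1752.82
Specific component: 401 × 0.13 = 52.13
Import duty = 1752.82 + 52.13 = 1804.95
Buyer bears: origin terminal 301.49 + freight 2990.20 + insurance 501.42 + destination terminal 532.92 + brokerage 320.39 + duty 1804.95 = 6451.37
Landed cost = invoice 7162.04 + 6451.37 = 13613.41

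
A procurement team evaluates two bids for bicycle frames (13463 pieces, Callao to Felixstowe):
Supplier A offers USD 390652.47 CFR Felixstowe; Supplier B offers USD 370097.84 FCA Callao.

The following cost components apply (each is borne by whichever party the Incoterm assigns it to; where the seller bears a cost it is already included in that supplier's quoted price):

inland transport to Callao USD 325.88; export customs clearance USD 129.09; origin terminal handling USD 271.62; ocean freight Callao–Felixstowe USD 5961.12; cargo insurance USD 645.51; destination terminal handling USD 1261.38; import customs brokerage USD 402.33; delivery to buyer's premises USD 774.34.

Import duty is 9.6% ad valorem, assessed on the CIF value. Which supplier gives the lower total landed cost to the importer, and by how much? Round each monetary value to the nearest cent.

Supplier A (CFR):
CIF value = CFR price + insurance = 390652.47 + 645.51 = 391297.98
Import duty = 391297.98 × 9.6% = 37564.61
Buyer bears (A): 645.51 + 1261.38 + 402.33 + 774.34 = 3083.56
Landed cost (A) = invoice 390652.47 + 3083.56 + duty 37564.61 = 431300.64
Supplier B (FCA):
CIF value = FCA price + origin terminal + freight + insurance = 370097.84 + 271.62 + 5961.12 + 645.51 = 376976.09
Import duty = 376976.09 × 9.6% = 36189.70
Buyer bears (B): 271.62 + 5961.12 + 645.51 + 1261.38 + 402.33 + 774.34 = 9316.30
Landed cost (B) = invoice 370097.84 + 9316.30 + duty 36189.70 = 415603.84
Difference = |431300.64 − 415603.84| = 15696.80

Supplier B is cheaper by USD 15696.80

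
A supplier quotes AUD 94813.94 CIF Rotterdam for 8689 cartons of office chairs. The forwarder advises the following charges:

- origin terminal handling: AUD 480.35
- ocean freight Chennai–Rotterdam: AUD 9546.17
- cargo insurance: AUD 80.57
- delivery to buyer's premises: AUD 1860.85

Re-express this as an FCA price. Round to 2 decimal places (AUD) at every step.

FCA price: AUD 84706.85

Not relevant to the conversion: delivery — on the buyer under both terms; not part of either seller's price.
From CIF to FCA, the seller no longer bears: origin terminal, freight, insurance.
FCA price = 94813.94 − 480.35 − 9546.17 − 80.57 = 84706.85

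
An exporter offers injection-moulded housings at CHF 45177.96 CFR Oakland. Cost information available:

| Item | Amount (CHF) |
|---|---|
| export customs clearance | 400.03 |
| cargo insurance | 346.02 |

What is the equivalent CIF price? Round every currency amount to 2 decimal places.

CIF price: CHF 45523.98

Not relevant to the conversion: export clearance — on the seller under both CFR and CIF; already in the CFR price and stays in the CIF price.
From CFR to CIF, the seller additionally bears: insurance.
CIF price = 45177.96 + 346.02 = 45523.98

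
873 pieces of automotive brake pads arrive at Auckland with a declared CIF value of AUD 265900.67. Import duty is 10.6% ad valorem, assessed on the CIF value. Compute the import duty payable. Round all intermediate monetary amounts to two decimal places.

Import duty = 265900.67 × 10.6% = 28185.47

Import duty: AUD 28185.47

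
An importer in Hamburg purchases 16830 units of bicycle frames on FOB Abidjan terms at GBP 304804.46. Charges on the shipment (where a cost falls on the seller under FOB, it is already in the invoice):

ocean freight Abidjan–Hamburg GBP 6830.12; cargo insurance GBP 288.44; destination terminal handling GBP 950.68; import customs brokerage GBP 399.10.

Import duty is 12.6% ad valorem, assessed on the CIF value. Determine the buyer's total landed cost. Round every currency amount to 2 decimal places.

FOB: the seller bears costs until goods are on board at the origin port; the buyer bears freight, insurance and all costs thereafter.
CIF value = FOB price + freight + insurance = 304804.46 + 6830.12 + 288.44 = 311923.02
Import duty = 311923.02 × 12.6% = 39302.30
Buyer bears: freight 6830.12 + insurance 288.44 + destination terminal 950.68 + brokerage 399.10 + duty 39302.30 = 47770.64
Landed cost = invoice 304804.46 + 47770.64 = 352575.10

Total landed cost: GBP 352575.10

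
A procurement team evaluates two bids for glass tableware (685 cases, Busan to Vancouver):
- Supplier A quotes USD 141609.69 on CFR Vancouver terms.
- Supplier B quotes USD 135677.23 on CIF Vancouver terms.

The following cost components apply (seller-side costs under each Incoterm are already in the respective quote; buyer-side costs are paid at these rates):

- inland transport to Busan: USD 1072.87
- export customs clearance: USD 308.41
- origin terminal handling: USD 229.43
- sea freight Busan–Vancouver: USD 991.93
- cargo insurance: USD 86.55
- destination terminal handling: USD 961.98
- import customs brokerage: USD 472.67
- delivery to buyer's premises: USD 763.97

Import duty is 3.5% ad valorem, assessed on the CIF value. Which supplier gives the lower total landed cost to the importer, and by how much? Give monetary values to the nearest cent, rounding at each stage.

Supplier A (CFR):
CIF value = CFR price + insurance = 141609.69 + 86.55 = 141696.24
Import duty = 141696.24 × 3.5% = 4959.37
Buyer bears (A): 86.55 + 961.98 + 472.67 + 763.97 = 2285.17
Landed cost (A) = invoice 141609.69 + 2285.17 + duty 4959.37 = 148854.23
Supplier B (CIF):
The CIF price already equals the CIF value: 135677.23
Import duty = 135677.23 × 3.5% = 4748.70
Buyer bears (B): 961.98 + 472.67 + 763.97 = 2198.62
Landed cost (B) = invoice 135677.23 + 2198.62 + duty 4748.70 = 142624.55
Difference = |148854.23 − 142624.55| = 6229.68

Supplier B is cheaper by USD 6229.68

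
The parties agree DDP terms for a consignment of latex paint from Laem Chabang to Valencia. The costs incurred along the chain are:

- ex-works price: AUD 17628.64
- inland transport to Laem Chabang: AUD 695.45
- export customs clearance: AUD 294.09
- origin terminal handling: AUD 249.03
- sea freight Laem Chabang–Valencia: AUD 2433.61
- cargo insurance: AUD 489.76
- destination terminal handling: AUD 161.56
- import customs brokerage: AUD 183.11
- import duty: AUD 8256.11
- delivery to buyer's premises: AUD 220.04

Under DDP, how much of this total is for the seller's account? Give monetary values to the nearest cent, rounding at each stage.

Seller's account: AUD 30611.40

DDP: the seller bears all costs including import duty.
Seller's account: goods 17628.64 + inland to port 695.45 + export clearance 294.09 + origin terminal 249.03 + freight 2433.61 + insurance 489.76 + destination terminal 161.56 + brokerage 183.11 + duty 8256.11 + delivery 220.04 = 30611.40
Buyer's account: 0.00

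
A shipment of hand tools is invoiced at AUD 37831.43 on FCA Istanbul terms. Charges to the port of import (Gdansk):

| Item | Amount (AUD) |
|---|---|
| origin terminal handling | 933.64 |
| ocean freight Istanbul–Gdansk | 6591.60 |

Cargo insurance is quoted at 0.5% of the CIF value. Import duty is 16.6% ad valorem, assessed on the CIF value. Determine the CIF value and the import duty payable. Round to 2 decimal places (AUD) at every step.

CIF value: AUD 45584.59; import duty: AUD 7567.04

Let C be the CIF value. C = FCA price + pre-shipment costs + freight + 0.5% × C
C − 0.5% × C = 37831.43 + 933.64 + 6591.60
0.995 × C = 45356.67
C = 45356.67 / 0.995 = 45584.59
Insurance premium = 0.5% × 45584.59 = 227.92
Import duty = 45584.59 × 16.6% = 7567.04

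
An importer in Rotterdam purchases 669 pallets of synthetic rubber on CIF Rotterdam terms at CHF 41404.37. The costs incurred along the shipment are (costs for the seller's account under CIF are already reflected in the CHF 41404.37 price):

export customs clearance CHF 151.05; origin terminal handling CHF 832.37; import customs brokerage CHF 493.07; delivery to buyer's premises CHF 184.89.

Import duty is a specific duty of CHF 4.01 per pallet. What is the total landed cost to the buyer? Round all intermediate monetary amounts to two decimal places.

CIF: the seller pays costs through ocean freight and marine insurance to the destination port.
Already in the invoice (seller's account under CIF): export clearance, origin terminal — exclude.
The CIF price already equals the CIF value: 41404.37
Import duty = 669 × 4.01 = 2682.69
Buyer bears: brokerage 493.07 + delivery 184.89 + duty 2682.69 = 3360.65
Landed cost = invoice 41404.37 + 3360.65 = 44765.02

Total landed cost: CHF 44765.02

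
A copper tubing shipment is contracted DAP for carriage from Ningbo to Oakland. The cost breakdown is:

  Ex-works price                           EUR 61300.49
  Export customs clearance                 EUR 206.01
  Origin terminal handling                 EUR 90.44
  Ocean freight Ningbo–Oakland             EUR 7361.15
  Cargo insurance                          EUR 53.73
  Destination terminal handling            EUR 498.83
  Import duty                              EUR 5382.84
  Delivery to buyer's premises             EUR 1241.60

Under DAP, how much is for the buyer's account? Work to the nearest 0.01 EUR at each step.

DAP: the seller bears all costs to the named destination except import duty and clearance.
Seller's account: goods 61300.49 + export clearance 206.01 + origin terminal 90.44 + freight 7361.15 + insurance 53.73 + destination terminal 498.83 + delivery 1241.60 = 70752.25
Buyer's account: duty 5382.84 = 5382.84

Buyer's account: EUR 5382.84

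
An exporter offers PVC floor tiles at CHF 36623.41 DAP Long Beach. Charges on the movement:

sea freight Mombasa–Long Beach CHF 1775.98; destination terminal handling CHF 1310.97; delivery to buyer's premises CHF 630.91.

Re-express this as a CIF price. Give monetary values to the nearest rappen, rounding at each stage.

Not relevant to the conversion: freight — on the seller under both DAP and CIF; already in the DAP price and stays in the CIF price.
From DAP to CIF, the seller no longer bears: destination terminal, delivery.
CIF price = 36623.41 − 1310.97 − 630.91 = 34681.53

CIF price: CHF 34681.53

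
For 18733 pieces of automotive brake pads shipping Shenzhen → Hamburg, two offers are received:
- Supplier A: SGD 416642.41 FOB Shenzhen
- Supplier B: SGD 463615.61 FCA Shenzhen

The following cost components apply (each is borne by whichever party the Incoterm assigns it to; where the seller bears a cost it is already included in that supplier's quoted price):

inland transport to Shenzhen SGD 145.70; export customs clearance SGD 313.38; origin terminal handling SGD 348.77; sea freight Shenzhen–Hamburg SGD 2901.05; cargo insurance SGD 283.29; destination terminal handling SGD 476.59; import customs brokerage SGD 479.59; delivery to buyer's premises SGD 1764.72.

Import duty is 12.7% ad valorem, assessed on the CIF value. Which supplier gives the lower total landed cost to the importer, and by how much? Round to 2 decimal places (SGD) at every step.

Supplier A is cheaper by SGD 53331.86

Supplier A (FOB):
CIF value = FOB price + freight + insurance = 416642.41 + 2901.05 + 283.29 = 419826.75
Import duty = 419826.75 × 12.7% = 53318.00
Buyer bears (A): 2901.05 + 283.29 + 476.59 + 479.59 + 1764.72 = 5905.24
Landed cost (A) = invoice 416642.41 + 5905.24 + duty 53318.00 = 475865.65
Supplier B (FCA):
CIF value = FCA price + origin terminal + freight + insurance = 463615.61 + 348.77 + 2901.05 + 283.29 = 467148.72
Import duty = 467148.72 × 12.7% = 59327.89
Buyer bears (B): 348.77 + 2901.05 + 283.29 + 476.59 + 479.59 + 1764.72 = 6254.01
Landed cost (B) = invoice 463615.61 + 6254.01 + duty 59327.89 = 529197.51
Difference = |475865.65 − 529197.51| = 53331.86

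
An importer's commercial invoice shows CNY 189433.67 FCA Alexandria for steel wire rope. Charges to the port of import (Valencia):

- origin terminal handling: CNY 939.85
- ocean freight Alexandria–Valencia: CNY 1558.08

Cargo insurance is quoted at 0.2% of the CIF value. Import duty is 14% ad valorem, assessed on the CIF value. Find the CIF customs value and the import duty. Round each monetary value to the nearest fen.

Let C be the CIF value. C = FCA price + pre-shipment costs + freight + 0.2% × C
C − 0.2% × C = 189433.67 + 939.85 + 1558.08
0.998 × C = 191931.60
C = 191931.60 / 0.998 = 192316.23
Insurance premium = 0.2% × 192316.23 = 384.63
Import duty = 192316.23 × 14% = 26924.27

CIF value: CNY 192316.23; import duty: CNY 26924.27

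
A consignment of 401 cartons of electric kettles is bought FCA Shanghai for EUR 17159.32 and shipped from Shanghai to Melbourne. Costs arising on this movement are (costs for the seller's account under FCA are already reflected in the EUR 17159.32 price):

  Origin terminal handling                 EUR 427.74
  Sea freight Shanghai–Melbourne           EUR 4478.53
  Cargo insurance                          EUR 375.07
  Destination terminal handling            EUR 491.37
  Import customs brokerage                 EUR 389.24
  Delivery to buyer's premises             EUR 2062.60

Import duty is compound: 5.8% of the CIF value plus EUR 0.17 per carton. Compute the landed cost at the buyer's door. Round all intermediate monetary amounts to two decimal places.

Total landed cost: EUR 26753.60

FCA: the seller delivers export-cleared goods to the carrier; the buyer bears costs from that point.
CIF value = FCA price + origin terminal + freight + insurance = 17159.32 + 427.74 + 4478.53 + 375.07 = 22440.66
Ad valorem component: 22440.66 × 5.8% = 1301.56
Specific component: 401 × 0.17 = 68.17
Import duty = 1301.56 + 68.17 = 1369.73
Buyer bears: origin terminal 427.74 + freight 4478.53 + insurance 375.07 + destination terminal 491.37 + brokerage 389.24 + delivery 2062.60 + duty 1369.73 = 9594.28
Landed cost = invoice 17159.32 + 9594.28 = 26753.60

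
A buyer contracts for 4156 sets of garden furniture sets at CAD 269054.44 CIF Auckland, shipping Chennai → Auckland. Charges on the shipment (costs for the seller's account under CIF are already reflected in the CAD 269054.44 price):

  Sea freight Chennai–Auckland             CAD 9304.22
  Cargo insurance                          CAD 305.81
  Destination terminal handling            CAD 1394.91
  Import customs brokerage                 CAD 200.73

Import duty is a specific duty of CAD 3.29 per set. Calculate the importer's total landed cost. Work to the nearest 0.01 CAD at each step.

Total landed cost: CAD 284323.32

CIF: the seller pays costs through ocean freight and marine insurance to the destination port.
Already in the invoice (seller's account under CIF): freight, insurance — exclude.
The CIF price already equals the CIF value: 269054.44
Import duty = 4156 × 3.29 = 13673.24
Buyer bears: destination terminal 1394.91 + brokerage 200.73 + duty 13673.24 = 15268.88
Landed cost = invoice 269054.44 + 15268.88 = 284323.32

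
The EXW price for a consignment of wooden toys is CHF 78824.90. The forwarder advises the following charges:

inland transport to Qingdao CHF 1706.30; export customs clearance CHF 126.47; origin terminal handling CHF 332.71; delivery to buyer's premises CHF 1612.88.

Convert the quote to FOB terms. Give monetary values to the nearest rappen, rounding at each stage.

Not relevant to the conversion: delivery — on the buyer under both terms; not part of either seller's price.
From EXW to FOB, the seller additionally bears: inland to port, export clearance, origin terminal.
FOB price = 78824.90 + 1706.30 + 126.47 + 332.71 = 80990.38

FOB price: CHF 80990.38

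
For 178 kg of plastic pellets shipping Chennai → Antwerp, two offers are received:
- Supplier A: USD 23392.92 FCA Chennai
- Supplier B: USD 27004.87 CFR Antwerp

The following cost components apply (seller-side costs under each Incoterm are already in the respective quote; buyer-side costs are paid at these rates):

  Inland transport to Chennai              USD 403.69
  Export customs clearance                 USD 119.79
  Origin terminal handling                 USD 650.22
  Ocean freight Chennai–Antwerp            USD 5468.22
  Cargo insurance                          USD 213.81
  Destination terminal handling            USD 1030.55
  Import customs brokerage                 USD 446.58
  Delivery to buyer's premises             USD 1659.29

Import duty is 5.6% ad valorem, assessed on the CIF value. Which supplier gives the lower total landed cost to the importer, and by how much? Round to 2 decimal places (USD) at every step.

Supplier A (FCA):
CIF value = FCA price + origin terminal + freight + insurance = 23392.92 + 650.22 + 5468.22 + 213.81 = 29725.17
Import duty = 29725.17 × 5.6% = 1664.61
Buyer bears (A): 650.22 + 5468.22 + 213.81 + 1030.55 + 446.58 + 1659.29 = 9468.67
Landed cost (A) = invoice 23392.92 + 9468.67 + duty 1664.61 = 34526.20
Supplier B (CFR):
CIF value = CFR price + insurance = 27004.87 + 213.81 = 27218.68
Import duty = 27218.68 × 5.6% = 1524.25
Buyer bears (B): 213.81 + 1030.55 + 446.58 + 1659.29 = 3350.23
Landed cost (B) = invoice 27004.87 + 3350.23 + duty 1524.25 = 31879.35
Difference = |34526.20 − 31879.35| = 2646.85

Supplier B is cheaper by USD 2646.85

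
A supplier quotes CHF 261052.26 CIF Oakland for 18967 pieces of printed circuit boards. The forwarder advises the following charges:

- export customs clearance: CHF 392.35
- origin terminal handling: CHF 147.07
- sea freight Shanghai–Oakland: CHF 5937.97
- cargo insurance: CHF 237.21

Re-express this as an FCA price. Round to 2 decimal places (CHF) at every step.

FCA price: CHF 254730.01

Not relevant to the conversion: export clearance — on the seller under both CIF and FCA; already in the CIF price and stays in the FCA price.
From CIF to FCA, the seller no longer bears: origin terminal, freight, insurance.
FCA price = 261052.26 − 147.07 − 5937.97 − 237.21 = 254730.01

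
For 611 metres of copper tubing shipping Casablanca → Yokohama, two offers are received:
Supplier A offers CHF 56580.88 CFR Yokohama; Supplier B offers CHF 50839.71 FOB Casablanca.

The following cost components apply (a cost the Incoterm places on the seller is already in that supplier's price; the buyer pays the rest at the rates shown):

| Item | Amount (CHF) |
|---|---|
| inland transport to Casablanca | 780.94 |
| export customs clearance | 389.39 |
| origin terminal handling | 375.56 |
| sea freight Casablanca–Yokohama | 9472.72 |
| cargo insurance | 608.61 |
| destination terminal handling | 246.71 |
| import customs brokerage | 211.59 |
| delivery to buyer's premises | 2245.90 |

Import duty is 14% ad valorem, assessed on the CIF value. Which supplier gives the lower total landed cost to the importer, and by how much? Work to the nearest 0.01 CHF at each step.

Supplier A (CFR):
CIF value = CFR price + insurance = 56580.88 + 608.61 = 57189.49
Import duty = 57189.49 × 14% = 8006.53
Buyer bears (A): 608.61 + 246.71 + 211.59 + 2245.90 = 3312.81
Landed cost (A) = invoice 56580.88 + 3312.81 + duty 8006.53 = 67900.22
Supplier B (FOB):
CIF value = FOB price + freight + insurance = 50839.71 + 9472.72 + 608.61 = 60921.04
Import duty = 60921.04 × 14% = 8528.95
Buyer bears (B): 9472.72 + 608.61 + 246.71 + 211.59 + 2245.90 = 12785.53
Landed cost (B) = invoice 50839.71 + 12785.53 + duty 8528.95 = 72154.19
Difference = |67900.22 − 72154.19| = 4253.97

Supplier A is cheaper by CHF 4253.97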